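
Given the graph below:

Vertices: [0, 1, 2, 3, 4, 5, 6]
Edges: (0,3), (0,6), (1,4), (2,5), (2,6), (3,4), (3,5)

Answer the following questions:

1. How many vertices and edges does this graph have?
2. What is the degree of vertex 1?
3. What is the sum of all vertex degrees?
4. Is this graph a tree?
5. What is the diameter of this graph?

Count: 7 vertices, 7 edges.
Vertex 1 has neighbors [4], degree = 1.
Handshaking lemma: 2 * 7 = 14.
A tree on 7 vertices has 6 edges. This graph has 7 edges (1 extra). Not a tree.
Diameter (longest shortest path) = 4.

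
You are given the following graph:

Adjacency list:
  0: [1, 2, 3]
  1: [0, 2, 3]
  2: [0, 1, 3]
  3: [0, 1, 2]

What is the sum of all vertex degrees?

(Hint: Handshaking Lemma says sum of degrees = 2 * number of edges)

Count edges: 6 edges.
By Handshaking Lemma: sum of degrees = 2 * 6 = 12.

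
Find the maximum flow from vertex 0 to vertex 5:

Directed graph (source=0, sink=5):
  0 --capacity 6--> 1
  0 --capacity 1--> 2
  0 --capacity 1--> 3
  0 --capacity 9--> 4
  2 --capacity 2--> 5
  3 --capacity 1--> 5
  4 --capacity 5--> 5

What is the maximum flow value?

Computing max flow:
  Flow on (0->2): 1/1
  Flow on (0->3): 1/1
  Flow on (0->4): 5/9
  Flow on (2->5): 1/2
  Flow on (3->5): 1/1
  Flow on (4->5): 5/5
Maximum flow = 7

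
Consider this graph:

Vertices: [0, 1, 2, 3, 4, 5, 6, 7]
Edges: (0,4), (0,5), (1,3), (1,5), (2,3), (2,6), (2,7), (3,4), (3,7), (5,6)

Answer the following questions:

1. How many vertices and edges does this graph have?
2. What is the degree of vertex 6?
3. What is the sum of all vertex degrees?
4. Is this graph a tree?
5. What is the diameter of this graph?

Count: 8 vertices, 10 edges.
Vertex 6 has neighbors [2, 5], degree = 2.
Handshaking lemma: 2 * 10 = 20.
A tree on 8 vertices has 7 edges. This graph has 10 edges (3 extra). Not a tree.
Diameter (longest shortest path) = 3.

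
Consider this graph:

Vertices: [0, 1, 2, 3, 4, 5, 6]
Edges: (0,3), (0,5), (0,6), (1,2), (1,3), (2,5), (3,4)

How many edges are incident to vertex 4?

Vertex 4 has neighbors [3], so deg(4) = 1.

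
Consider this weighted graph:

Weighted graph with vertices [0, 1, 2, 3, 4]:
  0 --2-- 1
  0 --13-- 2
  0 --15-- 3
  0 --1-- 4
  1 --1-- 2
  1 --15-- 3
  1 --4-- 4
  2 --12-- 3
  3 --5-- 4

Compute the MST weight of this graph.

Applying Kruskal's algorithm (sort edges by weight, add if no cycle):
  Add (0,4) w=1
  Add (1,2) w=1
  Add (0,1) w=2
  Skip (1,4) w=4 (creates cycle)
  Add (3,4) w=5
  Skip (2,3) w=12 (creates cycle)
  Skip (0,2) w=13 (creates cycle)
  Skip (0,3) w=15 (creates cycle)
  Skip (1,3) w=15 (creates cycle)
MST weight = 9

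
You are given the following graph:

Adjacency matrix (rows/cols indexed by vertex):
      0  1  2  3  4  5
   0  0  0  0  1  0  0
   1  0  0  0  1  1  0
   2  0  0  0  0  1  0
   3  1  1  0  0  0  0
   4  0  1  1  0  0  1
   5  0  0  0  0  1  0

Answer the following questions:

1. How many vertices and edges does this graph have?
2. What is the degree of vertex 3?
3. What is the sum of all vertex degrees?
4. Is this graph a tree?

Count: 6 vertices, 5 edges.
Vertex 3 has neighbors [0, 1], degree = 2.
Handshaking lemma: 2 * 5 = 10.
A graph is a tree iff it is connected and has exactly n-1 edges. This graph is connected (all 6 vertices in one component) and has 6-1 = 5 edges. It is a tree.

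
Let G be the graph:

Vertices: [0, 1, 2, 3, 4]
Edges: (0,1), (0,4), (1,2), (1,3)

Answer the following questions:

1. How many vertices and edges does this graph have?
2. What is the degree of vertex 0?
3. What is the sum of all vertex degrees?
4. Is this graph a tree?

Count: 5 vertices, 4 edges.
Vertex 0 has neighbors [1, 4], degree = 2.
Handshaking lemma: 2 * 4 = 8.
A graph is a tree iff it is connected and has exactly n-1 edges. This graph is connected (all 5 vertices in one component) and has 5-1 = 4 edges. It is a tree.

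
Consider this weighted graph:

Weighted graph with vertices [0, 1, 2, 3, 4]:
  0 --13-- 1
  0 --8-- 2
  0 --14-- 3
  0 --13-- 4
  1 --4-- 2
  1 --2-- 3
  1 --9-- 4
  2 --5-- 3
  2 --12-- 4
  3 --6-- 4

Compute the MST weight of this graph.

Applying Kruskal's algorithm (sort edges by weight, add if no cycle):
  Add (1,3) w=2
  Add (1,2) w=4
  Skip (2,3) w=5 (creates cycle)
  Add (3,4) w=6
  Add (0,2) w=8
  Skip (1,4) w=9 (creates cycle)
  Skip (2,4) w=12 (creates cycle)
  Skip (0,4) w=13 (creates cycle)
  Skip (0,1) w=13 (creates cycle)
  Skip (0,3) w=14 (creates cycle)
MST weight = 20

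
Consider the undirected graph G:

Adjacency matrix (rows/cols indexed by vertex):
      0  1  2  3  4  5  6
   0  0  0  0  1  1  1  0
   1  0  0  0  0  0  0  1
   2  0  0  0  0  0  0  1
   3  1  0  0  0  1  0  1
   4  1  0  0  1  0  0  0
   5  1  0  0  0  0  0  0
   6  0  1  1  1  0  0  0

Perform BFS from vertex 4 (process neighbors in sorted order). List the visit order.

BFS from vertex 4 (neighbors processed in ascending order):
Visit order: 4, 0, 3, 5, 6, 1, 2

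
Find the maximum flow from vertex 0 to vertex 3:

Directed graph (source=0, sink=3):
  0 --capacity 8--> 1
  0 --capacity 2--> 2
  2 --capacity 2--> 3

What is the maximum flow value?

Computing max flow:
  Flow on (0->2): 2/2
  Flow on (2->3): 2/2
Maximum flow = 2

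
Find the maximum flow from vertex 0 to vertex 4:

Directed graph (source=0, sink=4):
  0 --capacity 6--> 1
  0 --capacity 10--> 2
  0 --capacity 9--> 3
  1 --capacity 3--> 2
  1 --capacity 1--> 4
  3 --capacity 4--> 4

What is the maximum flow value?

Computing max flow:
  Flow on (0->1): 1/6
  Flow on (0->3): 4/9
  Flow on (1->4): 1/1
  Flow on (3->4): 4/4
Maximum flow = 5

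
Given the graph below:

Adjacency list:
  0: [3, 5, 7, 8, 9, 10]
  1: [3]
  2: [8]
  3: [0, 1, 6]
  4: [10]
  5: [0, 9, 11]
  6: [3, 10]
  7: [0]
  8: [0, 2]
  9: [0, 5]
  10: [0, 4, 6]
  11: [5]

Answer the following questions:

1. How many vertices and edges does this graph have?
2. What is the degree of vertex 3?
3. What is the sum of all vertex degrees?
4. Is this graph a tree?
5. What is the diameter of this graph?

Count: 12 vertices, 13 edges.
Vertex 3 has neighbors [0, 1, 6], degree = 3.
Handshaking lemma: 2 * 13 = 26.
A tree on 12 vertices has 11 edges. This graph has 13 edges (2 extra). Not a tree.
Diameter (longest shortest path) = 4.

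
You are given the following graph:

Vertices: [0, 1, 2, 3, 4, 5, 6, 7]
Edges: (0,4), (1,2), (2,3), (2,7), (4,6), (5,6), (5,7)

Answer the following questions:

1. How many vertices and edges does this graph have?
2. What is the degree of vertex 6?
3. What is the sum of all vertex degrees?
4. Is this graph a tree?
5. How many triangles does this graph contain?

Count: 8 vertices, 7 edges.
Vertex 6 has neighbors [4, 5], degree = 2.
Handshaking lemma: 2 * 7 = 14.
A graph is a tree iff it is connected and has exactly n-1 edges. This graph is connected (all 8 vertices in one component) and has 8-1 = 7 edges. It is a tree.
Number of triangles = 0.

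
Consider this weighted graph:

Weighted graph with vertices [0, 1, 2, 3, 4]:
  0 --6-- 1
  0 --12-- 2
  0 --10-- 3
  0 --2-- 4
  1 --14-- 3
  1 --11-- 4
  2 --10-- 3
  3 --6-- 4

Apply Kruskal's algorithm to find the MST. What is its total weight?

Applying Kruskal's algorithm (sort edges by weight, add if no cycle):
  Add (0,4) w=2
  Add (0,1) w=6
  Add (3,4) w=6
  Skip (0,3) w=10 (creates cycle)
  Add (2,3) w=10
  Skip (1,4) w=11 (creates cycle)
  Skip (0,2) w=12 (creates cycle)
  Skip (1,3) w=14 (creates cycle)
MST weight = 24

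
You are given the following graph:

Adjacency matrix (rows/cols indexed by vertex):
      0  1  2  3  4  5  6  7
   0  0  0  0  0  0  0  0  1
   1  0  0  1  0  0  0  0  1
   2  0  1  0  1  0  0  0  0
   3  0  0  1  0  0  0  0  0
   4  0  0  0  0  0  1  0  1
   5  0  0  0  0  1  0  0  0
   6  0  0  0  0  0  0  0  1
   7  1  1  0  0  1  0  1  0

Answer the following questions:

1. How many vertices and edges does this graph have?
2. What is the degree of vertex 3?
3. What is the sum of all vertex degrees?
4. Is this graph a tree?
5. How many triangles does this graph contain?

Count: 8 vertices, 7 edges.
Vertex 3 has neighbors [2], degree = 1.
Handshaking lemma: 2 * 7 = 14.
A graph is a tree iff it is connected and has exactly n-1 edges. This graph is connected (all 8 vertices in one component) and has 8-1 = 7 edges. It is a tree.
Number of triangles = 0.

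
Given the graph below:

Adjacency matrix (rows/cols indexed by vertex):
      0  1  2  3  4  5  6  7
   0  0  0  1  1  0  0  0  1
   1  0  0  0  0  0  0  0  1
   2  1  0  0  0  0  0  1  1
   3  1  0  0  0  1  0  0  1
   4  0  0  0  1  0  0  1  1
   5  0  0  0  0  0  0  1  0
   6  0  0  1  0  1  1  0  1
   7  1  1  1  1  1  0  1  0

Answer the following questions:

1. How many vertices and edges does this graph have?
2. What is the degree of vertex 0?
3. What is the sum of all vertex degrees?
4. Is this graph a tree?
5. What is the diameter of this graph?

Count: 8 vertices, 12 edges.
Vertex 0 has neighbors [2, 3, 7], degree = 3.
Handshaking lemma: 2 * 12 = 24.
A tree on 8 vertices has 7 edges. This graph has 12 edges (5 extra). Not a tree.
Diameter (longest shortest path) = 3.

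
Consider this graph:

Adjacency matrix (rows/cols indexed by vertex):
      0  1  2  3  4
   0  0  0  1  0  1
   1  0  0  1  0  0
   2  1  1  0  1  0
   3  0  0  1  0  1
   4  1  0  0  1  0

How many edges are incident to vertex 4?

Vertex 4 has neighbors [0, 3], so deg(4) = 2.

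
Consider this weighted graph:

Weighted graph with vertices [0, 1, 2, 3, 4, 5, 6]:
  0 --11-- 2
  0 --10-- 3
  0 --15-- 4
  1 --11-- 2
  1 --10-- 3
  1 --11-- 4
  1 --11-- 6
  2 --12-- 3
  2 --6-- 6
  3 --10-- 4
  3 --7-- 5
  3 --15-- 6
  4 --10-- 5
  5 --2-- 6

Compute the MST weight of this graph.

Applying Kruskal's algorithm (sort edges by weight, add if no cycle):
  Add (5,6) w=2
  Add (2,6) w=6
  Add (3,5) w=7
  Add (0,3) w=10
  Add (1,3) w=10
  Add (3,4) w=10
  Skip (4,5) w=10 (creates cycle)
  Skip (0,2) w=11 (creates cycle)
  Skip (1,2) w=11 (creates cycle)
  Skip (1,6) w=11 (creates cycle)
  Skip (1,4) w=11 (creates cycle)
  Skip (2,3) w=12 (creates cycle)
  Skip (0,4) w=15 (creates cycle)
  Skip (3,6) w=15 (creates cycle)
MST weight = 45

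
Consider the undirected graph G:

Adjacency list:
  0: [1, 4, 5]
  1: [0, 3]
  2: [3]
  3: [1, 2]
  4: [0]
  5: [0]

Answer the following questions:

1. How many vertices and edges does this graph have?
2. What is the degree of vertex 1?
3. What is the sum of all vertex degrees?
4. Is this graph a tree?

Count: 6 vertices, 5 edges.
Vertex 1 has neighbors [0, 3], degree = 2.
Handshaking lemma: 2 * 5 = 10.
A graph is a tree iff it is connected and has exactly n-1 edges. This graph is connected (all 6 vertices in one component) and has 6-1 = 5 edges. It is a tree.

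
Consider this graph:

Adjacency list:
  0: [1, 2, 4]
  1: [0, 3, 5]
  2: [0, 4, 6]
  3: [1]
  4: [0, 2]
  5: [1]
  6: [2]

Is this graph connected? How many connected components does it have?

Checking connectivity: the graph has 1 connected component(s).
All vertices are reachable from each other. The graph IS connected.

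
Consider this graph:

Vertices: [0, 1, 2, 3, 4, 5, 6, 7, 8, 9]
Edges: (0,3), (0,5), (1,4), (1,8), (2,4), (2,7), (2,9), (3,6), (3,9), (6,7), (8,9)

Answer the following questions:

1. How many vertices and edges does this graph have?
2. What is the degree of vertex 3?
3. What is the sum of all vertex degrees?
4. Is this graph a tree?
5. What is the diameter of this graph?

Count: 10 vertices, 11 edges.
Vertex 3 has neighbors [0, 6, 9], degree = 3.
Handshaking lemma: 2 * 11 = 22.
A tree on 10 vertices has 9 edges. This graph has 11 edges (2 extra). Not a tree.
Diameter (longest shortest path) = 5.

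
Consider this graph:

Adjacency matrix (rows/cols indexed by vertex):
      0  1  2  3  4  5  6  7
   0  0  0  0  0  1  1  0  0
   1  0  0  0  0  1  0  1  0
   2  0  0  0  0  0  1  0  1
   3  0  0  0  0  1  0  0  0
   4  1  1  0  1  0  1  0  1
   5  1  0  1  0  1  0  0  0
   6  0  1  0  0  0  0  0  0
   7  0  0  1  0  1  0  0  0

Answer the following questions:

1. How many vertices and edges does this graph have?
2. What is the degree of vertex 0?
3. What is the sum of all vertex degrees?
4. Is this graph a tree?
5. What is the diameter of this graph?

Count: 8 vertices, 9 edges.
Vertex 0 has neighbors [4, 5], degree = 2.
Handshaking lemma: 2 * 9 = 18.
A tree on 8 vertices has 7 edges. This graph has 9 edges (2 extra). Not a tree.
Diameter (longest shortest path) = 4.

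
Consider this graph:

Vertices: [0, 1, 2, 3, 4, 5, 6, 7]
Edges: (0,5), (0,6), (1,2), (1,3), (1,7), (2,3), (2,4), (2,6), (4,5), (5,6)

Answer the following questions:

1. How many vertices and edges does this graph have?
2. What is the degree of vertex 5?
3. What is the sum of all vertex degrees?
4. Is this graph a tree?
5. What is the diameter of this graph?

Count: 8 vertices, 10 edges.
Vertex 5 has neighbors [0, 4, 6], degree = 3.
Handshaking lemma: 2 * 10 = 20.
A tree on 8 vertices has 7 edges. This graph has 10 edges (3 extra). Not a tree.
Diameter (longest shortest path) = 4.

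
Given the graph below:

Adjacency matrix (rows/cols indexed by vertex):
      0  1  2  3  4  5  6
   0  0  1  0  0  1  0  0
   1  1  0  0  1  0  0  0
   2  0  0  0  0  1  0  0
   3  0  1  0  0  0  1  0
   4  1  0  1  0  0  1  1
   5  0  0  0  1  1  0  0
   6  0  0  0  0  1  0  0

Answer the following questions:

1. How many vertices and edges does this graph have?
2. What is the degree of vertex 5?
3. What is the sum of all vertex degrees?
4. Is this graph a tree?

Count: 7 vertices, 7 edges.
Vertex 5 has neighbors [3, 4], degree = 2.
Handshaking lemma: 2 * 7 = 14.
A tree on 7 vertices has 6 edges. This graph has 7 edges (1 extra). Not a tree.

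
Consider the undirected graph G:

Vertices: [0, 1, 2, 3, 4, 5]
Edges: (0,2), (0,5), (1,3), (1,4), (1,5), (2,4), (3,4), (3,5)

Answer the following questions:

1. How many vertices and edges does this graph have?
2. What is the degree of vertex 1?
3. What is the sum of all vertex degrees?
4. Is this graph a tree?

Count: 6 vertices, 8 edges.
Vertex 1 has neighbors [3, 4, 5], degree = 3.
Handshaking lemma: 2 * 8 = 16.
A tree on 6 vertices has 5 edges. This graph has 8 edges (3 extra). Not a tree.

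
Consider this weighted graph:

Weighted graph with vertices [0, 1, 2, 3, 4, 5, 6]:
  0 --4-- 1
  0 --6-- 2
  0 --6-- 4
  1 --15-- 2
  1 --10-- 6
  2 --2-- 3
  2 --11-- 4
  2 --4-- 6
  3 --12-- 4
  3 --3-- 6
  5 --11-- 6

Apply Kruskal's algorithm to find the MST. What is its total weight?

Applying Kruskal's algorithm (sort edges by weight, add if no cycle):
  Add (2,3) w=2
  Add (3,6) w=3
  Add (0,1) w=4
  Skip (2,6) w=4 (creates cycle)
  Add (0,4) w=6
  Add (0,2) w=6
  Skip (1,6) w=10 (creates cycle)
  Skip (2,4) w=11 (creates cycle)
  Add (5,6) w=11
  Skip (3,4) w=12 (creates cycle)
  Skip (1,2) w=15 (creates cycle)
MST weight = 32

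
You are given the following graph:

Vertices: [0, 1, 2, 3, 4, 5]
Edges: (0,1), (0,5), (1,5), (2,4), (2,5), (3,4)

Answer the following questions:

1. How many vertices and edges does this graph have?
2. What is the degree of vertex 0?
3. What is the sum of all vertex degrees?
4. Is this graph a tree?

Count: 6 vertices, 6 edges.
Vertex 0 has neighbors [1, 5], degree = 2.
Handshaking lemma: 2 * 6 = 12.
A tree on 6 vertices has 5 edges. This graph has 6 edges (1 extra). Not a tree.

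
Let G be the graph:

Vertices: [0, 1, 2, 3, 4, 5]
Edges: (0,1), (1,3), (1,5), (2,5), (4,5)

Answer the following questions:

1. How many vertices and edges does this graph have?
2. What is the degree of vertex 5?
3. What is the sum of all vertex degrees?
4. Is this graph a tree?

Count: 6 vertices, 5 edges.
Vertex 5 has neighbors [1, 2, 4], degree = 3.
Handshaking lemma: 2 * 5 = 10.
A graph is a tree iff it is connected and has exactly n-1 edges. This graph is connected (all 6 vertices in one component) and has 6-1 = 5 edges. It is a tree.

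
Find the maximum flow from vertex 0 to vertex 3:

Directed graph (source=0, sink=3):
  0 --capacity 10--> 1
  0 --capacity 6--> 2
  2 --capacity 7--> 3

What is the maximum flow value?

Computing max flow:
  Flow on (0->2): 6/6
  Flow on (2->3): 6/7
Maximum flow = 6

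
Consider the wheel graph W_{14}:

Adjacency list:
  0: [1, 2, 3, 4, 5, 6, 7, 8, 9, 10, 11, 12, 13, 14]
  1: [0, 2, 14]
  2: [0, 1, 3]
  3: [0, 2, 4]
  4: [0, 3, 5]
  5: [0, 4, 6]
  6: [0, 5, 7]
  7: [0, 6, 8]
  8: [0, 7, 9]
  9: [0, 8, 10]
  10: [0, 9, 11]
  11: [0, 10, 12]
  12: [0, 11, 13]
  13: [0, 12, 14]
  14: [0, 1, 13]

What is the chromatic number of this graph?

W_{14} = C_{14} plus a hub adjacent to every cycle vertex.
The outer cycle needs 2 colors (even cycle); the hub is adjacent to all of them so needs a fresh color.
Chromatic number = 2 + 1 = 3.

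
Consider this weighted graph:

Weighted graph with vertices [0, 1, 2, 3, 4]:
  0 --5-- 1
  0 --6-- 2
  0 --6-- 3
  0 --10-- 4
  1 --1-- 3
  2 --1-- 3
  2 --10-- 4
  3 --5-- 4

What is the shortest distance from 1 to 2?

Using Dijkstra's algorithm from vertex 1:
Shortest path: 1 -> 3 -> 2
Total weight: 1 + 1 = 2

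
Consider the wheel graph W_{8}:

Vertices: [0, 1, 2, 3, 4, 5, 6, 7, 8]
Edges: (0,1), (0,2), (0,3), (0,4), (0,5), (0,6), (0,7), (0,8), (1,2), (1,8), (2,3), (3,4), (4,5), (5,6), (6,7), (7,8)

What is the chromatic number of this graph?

W_{8} = C_{8} plus a hub adjacent to every cycle vertex.
The outer cycle needs 2 colors (even cycle); the hub is adjacent to all of them so needs a fresh color.
Chromatic number = 2 + 1 = 3.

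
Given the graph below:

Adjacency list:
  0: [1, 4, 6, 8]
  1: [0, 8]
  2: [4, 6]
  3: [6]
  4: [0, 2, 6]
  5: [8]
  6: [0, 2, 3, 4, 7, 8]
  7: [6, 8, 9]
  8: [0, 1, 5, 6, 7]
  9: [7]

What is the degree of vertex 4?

Vertex 4 has neighbors [0, 2, 6], so deg(4) = 3.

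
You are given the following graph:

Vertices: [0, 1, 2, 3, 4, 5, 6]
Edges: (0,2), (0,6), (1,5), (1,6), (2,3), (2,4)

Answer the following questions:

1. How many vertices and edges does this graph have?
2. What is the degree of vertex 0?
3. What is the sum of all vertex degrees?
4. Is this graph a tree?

Count: 7 vertices, 6 edges.
Vertex 0 has neighbors [2, 6], degree = 2.
Handshaking lemma: 2 * 6 = 12.
A graph is a tree iff it is connected and has exactly n-1 edges. This graph is connected (all 7 vertices in one component) and has 7-1 = 6 edges. It is a tree.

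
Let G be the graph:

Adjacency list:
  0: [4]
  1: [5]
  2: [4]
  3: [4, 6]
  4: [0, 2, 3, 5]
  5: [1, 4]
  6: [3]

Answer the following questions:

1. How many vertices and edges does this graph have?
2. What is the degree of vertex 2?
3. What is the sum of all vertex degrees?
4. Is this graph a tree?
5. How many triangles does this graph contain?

Count: 7 vertices, 6 edges.
Vertex 2 has neighbors [4], degree = 1.
Handshaking lemma: 2 * 6 = 12.
A graph is a tree iff it is connected and has exactly n-1 edges. This graph is connected (all 7 vertices in one component) and has 7-1 = 6 edges. It is a tree.
Number of triangles = 0.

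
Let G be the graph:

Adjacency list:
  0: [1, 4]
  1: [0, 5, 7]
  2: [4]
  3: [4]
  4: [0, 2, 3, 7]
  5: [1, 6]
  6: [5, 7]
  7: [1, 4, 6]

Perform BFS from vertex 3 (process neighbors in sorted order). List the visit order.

BFS from vertex 3 (neighbors processed in ascending order):
Visit order: 3, 4, 0, 2, 7, 1, 6, 5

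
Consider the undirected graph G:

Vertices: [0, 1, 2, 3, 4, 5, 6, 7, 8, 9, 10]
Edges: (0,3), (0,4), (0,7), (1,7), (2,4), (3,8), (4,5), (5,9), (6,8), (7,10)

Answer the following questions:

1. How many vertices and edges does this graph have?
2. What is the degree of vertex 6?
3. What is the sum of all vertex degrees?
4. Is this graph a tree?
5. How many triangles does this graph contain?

Count: 11 vertices, 10 edges.
Vertex 6 has neighbors [8], degree = 1.
Handshaking lemma: 2 * 10 = 20.
A graph is a tree iff it is connected and has exactly n-1 edges. This graph is connected (all 11 vertices in one component) and has 11-1 = 10 edges. It is a tree.
Number of triangles = 0.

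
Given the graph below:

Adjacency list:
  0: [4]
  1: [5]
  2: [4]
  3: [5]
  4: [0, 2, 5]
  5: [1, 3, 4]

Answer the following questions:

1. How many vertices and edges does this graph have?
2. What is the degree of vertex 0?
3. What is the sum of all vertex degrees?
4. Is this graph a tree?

Count: 6 vertices, 5 edges.
Vertex 0 has neighbors [4], degree = 1.
Handshaking lemma: 2 * 5 = 10.
A graph is a tree iff it is connected and has exactly n-1 edges. This graph is connected (all 6 vertices in one component) and has 6-1 = 5 edges. It is a tree.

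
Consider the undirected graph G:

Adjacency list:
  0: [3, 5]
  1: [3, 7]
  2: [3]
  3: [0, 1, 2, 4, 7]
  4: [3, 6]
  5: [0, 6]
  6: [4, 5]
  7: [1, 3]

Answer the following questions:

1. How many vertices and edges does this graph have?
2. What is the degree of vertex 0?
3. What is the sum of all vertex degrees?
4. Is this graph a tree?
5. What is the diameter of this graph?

Count: 8 vertices, 9 edges.
Vertex 0 has neighbors [3, 5], degree = 2.
Handshaking lemma: 2 * 9 = 18.
A tree on 8 vertices has 7 edges. This graph has 9 edges (2 extra). Not a tree.
Diameter (longest shortest path) = 3.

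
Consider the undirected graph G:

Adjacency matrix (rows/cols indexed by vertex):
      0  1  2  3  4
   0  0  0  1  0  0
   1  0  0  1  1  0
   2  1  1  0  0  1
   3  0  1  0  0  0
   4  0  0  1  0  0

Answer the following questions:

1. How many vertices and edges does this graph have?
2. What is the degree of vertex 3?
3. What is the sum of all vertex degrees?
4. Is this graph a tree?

Count: 5 vertices, 4 edges.
Vertex 3 has neighbors [1], degree = 1.
Handshaking lemma: 2 * 4 = 8.
A graph is a tree iff it is connected and has exactly n-1 edges. This graph is connected (all 5 vertices in one component) and has 5-1 = 4 edges. It is a tree.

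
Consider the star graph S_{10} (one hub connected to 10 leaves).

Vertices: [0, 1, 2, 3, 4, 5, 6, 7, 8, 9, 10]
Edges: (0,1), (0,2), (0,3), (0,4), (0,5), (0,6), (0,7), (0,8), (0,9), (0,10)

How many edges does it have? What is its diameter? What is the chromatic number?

Star graph S_{10}: the hub connects to all 10 leaves.
Edges = 10.
Diameter = 2 (any leaf to hub is 1, leaf to leaf through hub is 2).
Star graphs are bipartite (hub vs leaves), so chromatic number = 2.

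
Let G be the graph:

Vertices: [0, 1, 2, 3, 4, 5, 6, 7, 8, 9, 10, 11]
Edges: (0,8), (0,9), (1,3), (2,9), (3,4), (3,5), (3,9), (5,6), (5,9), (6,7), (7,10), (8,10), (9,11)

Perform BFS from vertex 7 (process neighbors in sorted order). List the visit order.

BFS from vertex 7 (neighbors processed in ascending order):
Visit order: 7, 6, 10, 5, 8, 3, 9, 0, 1, 4, 2, 11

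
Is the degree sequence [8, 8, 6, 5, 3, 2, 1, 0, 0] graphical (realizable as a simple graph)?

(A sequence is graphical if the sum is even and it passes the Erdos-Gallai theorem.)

Sum of degrees = 33. Sum is odd, so the sequence is NOT graphical.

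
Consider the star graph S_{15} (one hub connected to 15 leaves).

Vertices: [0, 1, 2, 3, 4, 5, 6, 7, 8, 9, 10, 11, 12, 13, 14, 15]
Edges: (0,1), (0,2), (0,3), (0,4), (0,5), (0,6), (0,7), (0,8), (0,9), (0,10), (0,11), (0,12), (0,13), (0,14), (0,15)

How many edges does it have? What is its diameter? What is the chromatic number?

Star graph S_{15}: the hub connects to all 15 leaves.
Edges = 15.
Diameter = 2 (any leaf to hub is 1, leaf to leaf through hub is 2).
Star graphs are bipartite (hub vs leaves), so chromatic number = 2.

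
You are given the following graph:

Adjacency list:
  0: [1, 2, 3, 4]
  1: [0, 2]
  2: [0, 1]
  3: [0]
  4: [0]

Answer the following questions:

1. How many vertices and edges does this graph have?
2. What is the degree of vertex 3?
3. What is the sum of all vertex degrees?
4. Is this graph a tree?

Count: 5 vertices, 5 edges.
Vertex 3 has neighbors [0], degree = 1.
Handshaking lemma: 2 * 5 = 10.
A tree on 5 vertices has 4 edges. This graph has 5 edges (1 extra). Not a tree.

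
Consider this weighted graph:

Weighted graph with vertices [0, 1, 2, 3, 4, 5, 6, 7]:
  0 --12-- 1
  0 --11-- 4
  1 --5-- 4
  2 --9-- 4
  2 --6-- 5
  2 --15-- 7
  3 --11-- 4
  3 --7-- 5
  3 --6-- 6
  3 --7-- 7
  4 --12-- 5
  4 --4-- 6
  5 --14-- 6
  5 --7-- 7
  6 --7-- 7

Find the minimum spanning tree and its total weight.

Applying Kruskal's algorithm (sort edges by weight, add if no cycle):
  Add (4,6) w=4
  Add (1,4) w=5
  Add (2,5) w=6
  Add (3,6) w=6
  Add (3,7) w=7
  Add (3,5) w=7
  Skip (5,7) w=7 (creates cycle)
  Skip (6,7) w=7 (creates cycle)
  Skip (2,4) w=9 (creates cycle)
  Add (0,4) w=11
  Skip (3,4) w=11 (creates cycle)
  Skip (0,1) w=12 (creates cycle)
  Skip (4,5) w=12 (creates cycle)
  Skip (5,6) w=14 (creates cycle)
  Skip (2,7) w=15 (creates cycle)
MST weight = 46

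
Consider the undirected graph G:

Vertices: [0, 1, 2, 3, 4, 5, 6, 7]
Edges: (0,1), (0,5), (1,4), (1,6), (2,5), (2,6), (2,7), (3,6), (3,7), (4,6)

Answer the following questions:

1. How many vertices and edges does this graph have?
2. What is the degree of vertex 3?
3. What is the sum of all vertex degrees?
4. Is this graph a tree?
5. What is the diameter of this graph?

Count: 8 vertices, 10 edges.
Vertex 3 has neighbors [6, 7], degree = 2.
Handshaking lemma: 2 * 10 = 20.
A tree on 8 vertices has 7 edges. This graph has 10 edges (3 extra). Not a tree.
Diameter (longest shortest path) = 3.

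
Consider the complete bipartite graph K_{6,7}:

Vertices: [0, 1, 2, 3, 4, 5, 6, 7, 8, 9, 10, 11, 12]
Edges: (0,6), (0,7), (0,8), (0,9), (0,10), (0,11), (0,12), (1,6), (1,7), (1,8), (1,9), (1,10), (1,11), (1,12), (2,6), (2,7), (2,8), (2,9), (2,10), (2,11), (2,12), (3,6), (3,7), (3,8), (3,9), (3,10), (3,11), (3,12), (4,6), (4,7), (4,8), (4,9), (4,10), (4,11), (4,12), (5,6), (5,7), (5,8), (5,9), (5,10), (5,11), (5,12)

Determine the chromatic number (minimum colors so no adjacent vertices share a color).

K_{6,7} is bipartite: vertices split into two independent sets of size 6 and 7.
Color one set 0, the other 1. No adjacent vertices share a color.
Chromatic number = 2.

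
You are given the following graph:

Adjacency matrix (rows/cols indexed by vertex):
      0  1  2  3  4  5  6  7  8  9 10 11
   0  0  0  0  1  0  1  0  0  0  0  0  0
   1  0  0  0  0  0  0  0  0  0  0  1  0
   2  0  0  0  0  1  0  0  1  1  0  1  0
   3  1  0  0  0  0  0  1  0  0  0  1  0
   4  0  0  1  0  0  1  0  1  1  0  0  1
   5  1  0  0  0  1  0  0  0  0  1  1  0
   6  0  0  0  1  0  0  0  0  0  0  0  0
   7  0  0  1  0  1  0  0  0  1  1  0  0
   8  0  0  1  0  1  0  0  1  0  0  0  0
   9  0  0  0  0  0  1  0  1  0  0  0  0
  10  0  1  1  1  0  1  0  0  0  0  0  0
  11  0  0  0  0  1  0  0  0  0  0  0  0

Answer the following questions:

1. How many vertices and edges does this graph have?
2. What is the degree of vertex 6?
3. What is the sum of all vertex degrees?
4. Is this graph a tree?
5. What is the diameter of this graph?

Count: 12 vertices, 17 edges.
Vertex 6 has neighbors [3], degree = 1.
Handshaking lemma: 2 * 17 = 34.
A tree on 12 vertices has 11 edges. This graph has 17 edges (6 extra). Not a tree.
Diameter (longest shortest path) = 5.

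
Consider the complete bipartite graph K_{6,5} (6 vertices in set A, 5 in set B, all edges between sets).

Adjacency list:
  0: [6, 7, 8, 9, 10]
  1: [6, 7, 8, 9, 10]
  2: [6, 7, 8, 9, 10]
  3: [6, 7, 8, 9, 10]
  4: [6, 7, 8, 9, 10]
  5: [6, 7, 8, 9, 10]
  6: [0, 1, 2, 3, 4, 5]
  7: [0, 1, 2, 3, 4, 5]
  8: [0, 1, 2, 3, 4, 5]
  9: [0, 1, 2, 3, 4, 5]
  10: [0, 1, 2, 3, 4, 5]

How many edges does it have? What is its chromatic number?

K_{6,5} has 6 * 5 = 30 edges.
Bipartite graphs have chromatic number 2 (color each partition differently).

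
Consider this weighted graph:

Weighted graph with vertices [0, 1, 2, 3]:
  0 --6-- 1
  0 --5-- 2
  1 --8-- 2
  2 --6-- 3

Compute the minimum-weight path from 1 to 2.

Using Dijkstra's algorithm from vertex 1:
Shortest path: 1 -> 2
Total weight: 8 = 8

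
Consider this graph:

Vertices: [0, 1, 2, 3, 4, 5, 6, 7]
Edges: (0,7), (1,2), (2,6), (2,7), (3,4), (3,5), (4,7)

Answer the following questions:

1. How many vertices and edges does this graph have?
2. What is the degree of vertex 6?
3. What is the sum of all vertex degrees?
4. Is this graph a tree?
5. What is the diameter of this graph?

Count: 8 vertices, 7 edges.
Vertex 6 has neighbors [2], degree = 1.
Handshaking lemma: 2 * 7 = 14.
A graph is a tree iff it is connected and has exactly n-1 edges. This graph is connected (all 8 vertices in one component) and has 8-1 = 7 edges. It is a tree.
Diameter (longest shortest path) = 5.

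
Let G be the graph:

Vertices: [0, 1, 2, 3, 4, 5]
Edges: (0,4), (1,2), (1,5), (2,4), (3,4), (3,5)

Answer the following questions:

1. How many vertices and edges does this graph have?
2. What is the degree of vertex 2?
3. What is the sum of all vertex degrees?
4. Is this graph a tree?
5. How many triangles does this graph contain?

Count: 6 vertices, 6 edges.
Vertex 2 has neighbors [1, 4], degree = 2.
Handshaking lemma: 2 * 6 = 12.
A tree on 6 vertices has 5 edges. This graph has 6 edges (1 extra). Not a tree.
Number of triangles = 0.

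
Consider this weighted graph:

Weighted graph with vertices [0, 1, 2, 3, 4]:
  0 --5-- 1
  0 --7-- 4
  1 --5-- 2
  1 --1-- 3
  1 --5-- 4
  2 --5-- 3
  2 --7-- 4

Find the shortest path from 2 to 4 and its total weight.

Using Dijkstra's algorithm from vertex 2:
Shortest path: 2 -> 4
Total weight: 7 = 7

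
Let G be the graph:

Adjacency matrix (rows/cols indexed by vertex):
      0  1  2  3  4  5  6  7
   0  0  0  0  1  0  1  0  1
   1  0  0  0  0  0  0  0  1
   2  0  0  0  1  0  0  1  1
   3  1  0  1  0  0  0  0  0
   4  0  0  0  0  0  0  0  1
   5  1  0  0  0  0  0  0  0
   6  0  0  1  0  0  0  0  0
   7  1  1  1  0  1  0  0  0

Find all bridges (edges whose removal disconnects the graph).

A bridge is an edge whose removal increases the number of connected components.
Bridges found: (0,5), (1,7), (2,6), (4,7)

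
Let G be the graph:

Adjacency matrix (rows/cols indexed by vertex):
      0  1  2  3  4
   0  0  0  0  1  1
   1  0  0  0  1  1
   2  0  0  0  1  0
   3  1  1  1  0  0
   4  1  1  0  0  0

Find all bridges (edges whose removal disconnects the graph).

A bridge is an edge whose removal increases the number of connected components.
Bridges found: (2,3)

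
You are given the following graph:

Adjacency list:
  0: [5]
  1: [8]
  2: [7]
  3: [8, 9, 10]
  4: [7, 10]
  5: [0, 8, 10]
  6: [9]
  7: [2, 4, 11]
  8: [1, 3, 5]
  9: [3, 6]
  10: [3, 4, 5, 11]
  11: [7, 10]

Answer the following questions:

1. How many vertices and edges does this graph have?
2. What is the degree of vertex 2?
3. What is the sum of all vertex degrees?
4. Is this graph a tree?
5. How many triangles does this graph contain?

Count: 12 vertices, 13 edges.
Vertex 2 has neighbors [7], degree = 1.
Handshaking lemma: 2 * 13 = 26.
A tree on 12 vertices has 11 edges. This graph has 13 edges (2 extra). Not a tree.
Number of triangles = 0.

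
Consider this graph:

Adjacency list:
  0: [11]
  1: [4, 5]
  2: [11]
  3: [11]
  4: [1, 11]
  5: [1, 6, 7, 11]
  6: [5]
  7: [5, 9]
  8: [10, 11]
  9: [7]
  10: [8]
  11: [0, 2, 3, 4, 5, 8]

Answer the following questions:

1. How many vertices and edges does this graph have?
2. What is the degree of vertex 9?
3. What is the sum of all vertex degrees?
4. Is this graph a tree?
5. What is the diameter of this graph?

Count: 12 vertices, 12 edges.
Vertex 9 has neighbors [7], degree = 1.
Handshaking lemma: 2 * 12 = 24.
A tree on 12 vertices has 11 edges. This graph has 12 edges (1 extra). Not a tree.
Diameter (longest shortest path) = 5.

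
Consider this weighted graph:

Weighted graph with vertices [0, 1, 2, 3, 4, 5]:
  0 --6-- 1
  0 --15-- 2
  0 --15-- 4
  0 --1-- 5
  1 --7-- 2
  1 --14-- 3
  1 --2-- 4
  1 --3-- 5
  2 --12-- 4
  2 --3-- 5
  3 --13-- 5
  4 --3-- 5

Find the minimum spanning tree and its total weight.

Applying Kruskal's algorithm (sort edges by weight, add if no cycle):
  Add (0,5) w=1
  Add (1,4) w=2
  Add (1,5) w=3
  Add (2,5) w=3
  Skip (4,5) w=3 (creates cycle)
  Skip (0,1) w=6 (creates cycle)
  Skip (1,2) w=7 (creates cycle)
  Skip (2,4) w=12 (creates cycle)
  Add (3,5) w=13
  Skip (1,3) w=14 (creates cycle)
  Skip (0,2) w=15 (creates cycle)
  Skip (0,4) w=15 (creates cycle)
MST weight = 22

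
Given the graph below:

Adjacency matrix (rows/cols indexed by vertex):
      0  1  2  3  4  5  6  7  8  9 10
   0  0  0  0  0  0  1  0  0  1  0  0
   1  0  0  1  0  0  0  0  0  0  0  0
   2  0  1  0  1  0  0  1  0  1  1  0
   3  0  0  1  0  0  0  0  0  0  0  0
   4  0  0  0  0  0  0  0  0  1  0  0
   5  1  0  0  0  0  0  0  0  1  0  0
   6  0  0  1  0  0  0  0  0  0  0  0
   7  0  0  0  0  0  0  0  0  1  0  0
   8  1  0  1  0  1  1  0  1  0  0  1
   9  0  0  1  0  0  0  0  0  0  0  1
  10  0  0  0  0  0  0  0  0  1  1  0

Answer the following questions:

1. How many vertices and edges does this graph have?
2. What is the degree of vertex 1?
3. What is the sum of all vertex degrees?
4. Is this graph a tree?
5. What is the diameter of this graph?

Count: 11 vertices, 12 edges.
Vertex 1 has neighbors [2], degree = 1.
Handshaking lemma: 2 * 12 = 24.
A tree on 11 vertices has 10 edges. This graph has 12 edges (2 extra). Not a tree.
Diameter (longest shortest path) = 3.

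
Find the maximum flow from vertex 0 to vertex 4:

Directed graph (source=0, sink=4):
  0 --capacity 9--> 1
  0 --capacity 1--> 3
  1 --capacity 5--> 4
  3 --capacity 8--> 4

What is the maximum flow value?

Computing max flow:
  Flow on (0->1): 5/9
  Flow on (0->3): 1/1
  Flow on (1->4): 5/5
  Flow on (3->4): 1/8
Maximum flow = 6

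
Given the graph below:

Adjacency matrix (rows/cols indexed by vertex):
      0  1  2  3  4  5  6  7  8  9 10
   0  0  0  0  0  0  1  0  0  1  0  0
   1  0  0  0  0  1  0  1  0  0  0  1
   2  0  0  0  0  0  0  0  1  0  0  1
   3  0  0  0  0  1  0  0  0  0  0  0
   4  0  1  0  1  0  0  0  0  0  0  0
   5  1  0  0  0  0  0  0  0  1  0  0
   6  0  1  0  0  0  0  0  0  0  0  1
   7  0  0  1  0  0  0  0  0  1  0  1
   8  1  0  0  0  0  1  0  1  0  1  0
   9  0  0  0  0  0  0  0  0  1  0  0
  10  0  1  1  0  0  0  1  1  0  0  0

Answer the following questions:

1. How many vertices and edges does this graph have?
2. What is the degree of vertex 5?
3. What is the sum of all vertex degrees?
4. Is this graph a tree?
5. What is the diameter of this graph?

Count: 11 vertices, 13 edges.
Vertex 5 has neighbors [0, 8], degree = 2.
Handshaking lemma: 2 * 13 = 26.
A tree on 11 vertices has 10 edges. This graph has 13 edges (3 extra). Not a tree.
Diameter (longest shortest path) = 6.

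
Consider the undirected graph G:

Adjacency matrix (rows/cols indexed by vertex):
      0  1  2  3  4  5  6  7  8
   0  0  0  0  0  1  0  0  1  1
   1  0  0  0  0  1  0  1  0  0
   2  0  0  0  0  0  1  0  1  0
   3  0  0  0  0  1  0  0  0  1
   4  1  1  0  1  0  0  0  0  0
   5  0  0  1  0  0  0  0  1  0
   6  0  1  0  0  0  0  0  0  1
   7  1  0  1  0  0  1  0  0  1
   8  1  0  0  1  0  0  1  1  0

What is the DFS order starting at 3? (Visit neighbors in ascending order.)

DFS from vertex 3 (neighbors processed in ascending order):
Visit order: 3, 4, 0, 7, 2, 5, 8, 6, 1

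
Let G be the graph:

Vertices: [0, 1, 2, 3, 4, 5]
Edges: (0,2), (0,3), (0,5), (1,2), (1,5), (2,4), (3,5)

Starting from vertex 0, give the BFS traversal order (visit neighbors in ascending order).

BFS from vertex 0 (neighbors processed in ascending order):
Visit order: 0, 2, 3, 5, 1, 4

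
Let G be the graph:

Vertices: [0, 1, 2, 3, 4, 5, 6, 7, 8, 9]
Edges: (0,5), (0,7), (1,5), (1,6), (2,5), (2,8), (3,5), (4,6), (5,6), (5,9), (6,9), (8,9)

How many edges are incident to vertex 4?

Vertex 4 has neighbors [6], so deg(4) = 1.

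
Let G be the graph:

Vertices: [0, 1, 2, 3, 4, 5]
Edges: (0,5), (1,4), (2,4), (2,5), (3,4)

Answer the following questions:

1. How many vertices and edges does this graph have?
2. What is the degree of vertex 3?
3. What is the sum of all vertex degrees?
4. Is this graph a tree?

Count: 6 vertices, 5 edges.
Vertex 3 has neighbors [4], degree = 1.
Handshaking lemma: 2 * 5 = 10.
A graph is a tree iff it is connected and has exactly n-1 edges. This graph is connected (all 6 vertices in one component) and has 6-1 = 5 edges. It is a tree.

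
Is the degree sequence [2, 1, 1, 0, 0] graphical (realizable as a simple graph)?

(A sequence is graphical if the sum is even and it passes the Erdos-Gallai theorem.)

Sum of degrees = 4. Sum is even and passes Erdos-Gallai. The sequence IS graphical.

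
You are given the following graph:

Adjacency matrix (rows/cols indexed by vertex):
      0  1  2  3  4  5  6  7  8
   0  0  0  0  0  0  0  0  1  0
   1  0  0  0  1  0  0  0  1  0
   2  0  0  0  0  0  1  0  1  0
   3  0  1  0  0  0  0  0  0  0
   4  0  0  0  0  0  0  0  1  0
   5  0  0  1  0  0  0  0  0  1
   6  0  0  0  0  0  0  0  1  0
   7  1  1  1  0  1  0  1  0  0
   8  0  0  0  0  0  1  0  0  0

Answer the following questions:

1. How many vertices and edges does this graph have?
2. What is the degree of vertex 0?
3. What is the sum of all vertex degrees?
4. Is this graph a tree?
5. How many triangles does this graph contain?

Count: 9 vertices, 8 edges.
Vertex 0 has neighbors [7], degree = 1.
Handshaking lemma: 2 * 8 = 16.
A graph is a tree iff it is connected and has exactly n-1 edges. This graph is connected (all 9 vertices in one component) and has 9-1 = 8 edges. It is a tree.
Number of triangles = 0.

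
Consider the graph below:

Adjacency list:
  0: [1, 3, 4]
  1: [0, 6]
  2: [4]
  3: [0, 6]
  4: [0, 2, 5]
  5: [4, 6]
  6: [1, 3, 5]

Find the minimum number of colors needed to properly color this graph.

The graph has a maximum clique of size 2 (lower bound on chromatic number).
A valid 3-coloring: {0: 0, 1: 1, 2: 0, 3: 1, 4: 1, 5: 2, 6: 0}.
No proper 2-coloring exists (verified by exhaustive search).
Chromatic number = 3.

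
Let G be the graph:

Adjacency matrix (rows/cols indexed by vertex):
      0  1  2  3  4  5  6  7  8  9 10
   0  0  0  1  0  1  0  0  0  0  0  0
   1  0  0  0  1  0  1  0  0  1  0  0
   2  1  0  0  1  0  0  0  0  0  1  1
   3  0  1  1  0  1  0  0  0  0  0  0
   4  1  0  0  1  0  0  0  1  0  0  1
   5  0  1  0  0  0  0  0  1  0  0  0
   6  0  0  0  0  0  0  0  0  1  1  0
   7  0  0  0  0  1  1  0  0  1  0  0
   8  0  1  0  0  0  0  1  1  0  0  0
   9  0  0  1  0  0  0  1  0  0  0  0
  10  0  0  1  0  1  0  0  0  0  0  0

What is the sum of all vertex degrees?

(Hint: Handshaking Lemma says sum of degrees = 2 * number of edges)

Count edges: 15 edges.
By Handshaking Lemma: sum of degrees = 2 * 15 = 30.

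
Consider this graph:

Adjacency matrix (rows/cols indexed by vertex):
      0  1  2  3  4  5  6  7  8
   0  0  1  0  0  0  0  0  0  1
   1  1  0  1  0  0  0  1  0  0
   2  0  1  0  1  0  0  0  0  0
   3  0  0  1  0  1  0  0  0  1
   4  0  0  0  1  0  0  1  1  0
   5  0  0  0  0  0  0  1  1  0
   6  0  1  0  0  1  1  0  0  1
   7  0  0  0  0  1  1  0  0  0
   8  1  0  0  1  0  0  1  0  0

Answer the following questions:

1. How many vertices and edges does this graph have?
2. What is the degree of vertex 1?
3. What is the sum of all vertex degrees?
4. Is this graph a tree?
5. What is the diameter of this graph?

Count: 9 vertices, 12 edges.
Vertex 1 has neighbors [0, 2, 6], degree = 3.
Handshaking lemma: 2 * 12 = 24.
A tree on 9 vertices has 8 edges. This graph has 12 edges (4 extra). Not a tree.
Diameter (longest shortest path) = 4.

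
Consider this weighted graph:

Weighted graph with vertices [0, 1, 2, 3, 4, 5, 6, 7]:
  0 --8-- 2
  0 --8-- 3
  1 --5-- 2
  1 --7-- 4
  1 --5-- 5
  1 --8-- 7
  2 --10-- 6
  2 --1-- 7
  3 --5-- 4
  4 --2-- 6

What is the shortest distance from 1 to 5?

Using Dijkstra's algorithm from vertex 1:
Shortest path: 1 -> 5
Total weight: 5 = 5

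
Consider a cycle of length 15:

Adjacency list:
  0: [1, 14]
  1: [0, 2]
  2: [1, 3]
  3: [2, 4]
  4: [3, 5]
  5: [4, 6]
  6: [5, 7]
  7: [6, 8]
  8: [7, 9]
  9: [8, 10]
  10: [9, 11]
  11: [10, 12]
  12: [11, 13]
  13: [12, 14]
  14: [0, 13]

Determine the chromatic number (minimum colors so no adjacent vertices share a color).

This is an odd cycle (C_15). Odd cycles are not bipartite (any 2-coloring forces two adjacent vertices to match), and 3 colors suffice.
Chromatic number = 3.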